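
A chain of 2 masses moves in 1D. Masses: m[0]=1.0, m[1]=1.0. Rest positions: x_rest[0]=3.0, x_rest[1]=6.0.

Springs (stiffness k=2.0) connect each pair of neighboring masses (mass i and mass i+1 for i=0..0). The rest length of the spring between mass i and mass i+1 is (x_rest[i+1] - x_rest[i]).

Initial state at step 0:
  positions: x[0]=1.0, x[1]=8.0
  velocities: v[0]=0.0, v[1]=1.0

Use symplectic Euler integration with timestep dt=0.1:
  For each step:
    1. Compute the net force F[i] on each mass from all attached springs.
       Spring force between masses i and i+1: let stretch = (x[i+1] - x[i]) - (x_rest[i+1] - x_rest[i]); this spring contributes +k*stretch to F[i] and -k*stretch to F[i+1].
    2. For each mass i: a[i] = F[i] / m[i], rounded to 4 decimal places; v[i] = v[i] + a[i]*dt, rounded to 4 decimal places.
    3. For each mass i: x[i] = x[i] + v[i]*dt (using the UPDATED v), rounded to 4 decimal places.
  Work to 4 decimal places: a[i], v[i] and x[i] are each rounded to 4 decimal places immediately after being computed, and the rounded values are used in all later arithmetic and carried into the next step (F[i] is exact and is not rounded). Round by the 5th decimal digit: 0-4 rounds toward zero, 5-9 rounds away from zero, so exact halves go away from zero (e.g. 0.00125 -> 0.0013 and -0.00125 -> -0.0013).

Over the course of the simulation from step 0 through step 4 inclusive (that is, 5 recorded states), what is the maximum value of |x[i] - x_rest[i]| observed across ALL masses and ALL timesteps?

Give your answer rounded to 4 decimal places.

Answer: 2.0200

Derivation:
Step 0: x=[1.0000 8.0000] v=[0.0000 1.0000]
Step 1: x=[1.0800 8.0200] v=[0.8000 0.2000]
Step 2: x=[1.2388 7.9612] v=[1.5880 -0.5880]
Step 3: x=[1.4721 7.8280] v=[2.3325 -1.3325]
Step 4: x=[1.7725 7.6276] v=[3.0037 -2.0037]
Max displacement = 2.0200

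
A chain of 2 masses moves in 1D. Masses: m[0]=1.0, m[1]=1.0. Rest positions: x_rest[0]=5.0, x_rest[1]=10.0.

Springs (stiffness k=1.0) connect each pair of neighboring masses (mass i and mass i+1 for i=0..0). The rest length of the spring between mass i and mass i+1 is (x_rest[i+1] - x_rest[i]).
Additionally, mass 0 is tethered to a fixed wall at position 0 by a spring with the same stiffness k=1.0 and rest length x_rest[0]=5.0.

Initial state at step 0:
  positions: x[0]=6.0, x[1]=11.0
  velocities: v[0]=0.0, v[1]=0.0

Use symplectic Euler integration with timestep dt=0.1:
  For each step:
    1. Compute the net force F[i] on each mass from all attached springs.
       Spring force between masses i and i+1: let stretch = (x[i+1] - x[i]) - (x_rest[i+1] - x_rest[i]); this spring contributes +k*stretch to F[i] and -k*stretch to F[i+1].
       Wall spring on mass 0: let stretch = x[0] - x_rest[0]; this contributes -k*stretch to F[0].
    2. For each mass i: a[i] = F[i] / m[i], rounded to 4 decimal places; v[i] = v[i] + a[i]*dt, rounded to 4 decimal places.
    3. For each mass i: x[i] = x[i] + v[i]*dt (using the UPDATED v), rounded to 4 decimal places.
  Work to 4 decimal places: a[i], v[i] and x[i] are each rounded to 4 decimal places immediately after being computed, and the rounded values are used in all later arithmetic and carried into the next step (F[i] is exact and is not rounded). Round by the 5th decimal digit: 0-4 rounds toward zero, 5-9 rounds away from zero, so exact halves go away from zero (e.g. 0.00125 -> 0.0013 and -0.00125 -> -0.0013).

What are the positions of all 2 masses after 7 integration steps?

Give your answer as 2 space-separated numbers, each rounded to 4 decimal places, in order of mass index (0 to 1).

Answer: 5.7442 10.9881

Derivation:
Step 0: x=[6.0000 11.0000] v=[0.0000 0.0000]
Step 1: x=[5.9900 11.0000] v=[-0.1000 0.0000]
Step 2: x=[5.9702 10.9999] v=[-0.1980 -0.0010]
Step 3: x=[5.9410 10.9995] v=[-0.2921 -0.0040]
Step 4: x=[5.9030 10.9985] v=[-0.3804 -0.0099]
Step 5: x=[5.8569 10.9966] v=[-0.4612 -0.0195]
Step 6: x=[5.8036 10.9933] v=[-0.5329 -0.0335]
Step 7: x=[5.7442 10.9881] v=[-0.5943 -0.0525]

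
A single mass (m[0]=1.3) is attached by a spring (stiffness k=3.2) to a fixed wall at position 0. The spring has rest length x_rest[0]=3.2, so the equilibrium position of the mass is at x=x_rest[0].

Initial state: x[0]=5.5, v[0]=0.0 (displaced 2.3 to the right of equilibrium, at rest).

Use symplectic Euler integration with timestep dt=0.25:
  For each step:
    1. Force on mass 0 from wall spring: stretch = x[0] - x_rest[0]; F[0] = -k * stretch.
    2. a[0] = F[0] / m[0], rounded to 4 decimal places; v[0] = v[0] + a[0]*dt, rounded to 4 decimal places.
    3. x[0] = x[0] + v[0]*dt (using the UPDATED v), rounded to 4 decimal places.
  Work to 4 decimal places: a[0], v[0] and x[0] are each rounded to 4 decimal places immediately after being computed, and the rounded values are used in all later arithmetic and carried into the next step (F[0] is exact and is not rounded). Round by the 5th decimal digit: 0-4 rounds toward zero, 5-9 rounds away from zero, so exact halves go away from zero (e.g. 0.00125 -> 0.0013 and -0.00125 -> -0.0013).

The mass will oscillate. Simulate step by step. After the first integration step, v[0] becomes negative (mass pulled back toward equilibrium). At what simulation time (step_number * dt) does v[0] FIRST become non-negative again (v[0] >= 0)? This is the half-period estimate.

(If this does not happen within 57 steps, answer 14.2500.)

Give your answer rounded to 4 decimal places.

Answer: 2.0000

Derivation:
Step 0: x=[5.5000] v=[0.0000]
Step 1: x=[5.1462] v=[-1.4154]
Step 2: x=[4.4929] v=[-2.6131]
Step 3: x=[3.6407] v=[-3.4087]
Step 4: x=[2.7207] v=[-3.6799]
Step 5: x=[1.8745] v=[-3.3850]
Step 6: x=[1.2322] v=[-2.5693]
Step 7: x=[0.8926] v=[-1.3584]
Step 8: x=[0.9080] v=[0.0616]
First v>=0 after going negative at step 8, time=2.0000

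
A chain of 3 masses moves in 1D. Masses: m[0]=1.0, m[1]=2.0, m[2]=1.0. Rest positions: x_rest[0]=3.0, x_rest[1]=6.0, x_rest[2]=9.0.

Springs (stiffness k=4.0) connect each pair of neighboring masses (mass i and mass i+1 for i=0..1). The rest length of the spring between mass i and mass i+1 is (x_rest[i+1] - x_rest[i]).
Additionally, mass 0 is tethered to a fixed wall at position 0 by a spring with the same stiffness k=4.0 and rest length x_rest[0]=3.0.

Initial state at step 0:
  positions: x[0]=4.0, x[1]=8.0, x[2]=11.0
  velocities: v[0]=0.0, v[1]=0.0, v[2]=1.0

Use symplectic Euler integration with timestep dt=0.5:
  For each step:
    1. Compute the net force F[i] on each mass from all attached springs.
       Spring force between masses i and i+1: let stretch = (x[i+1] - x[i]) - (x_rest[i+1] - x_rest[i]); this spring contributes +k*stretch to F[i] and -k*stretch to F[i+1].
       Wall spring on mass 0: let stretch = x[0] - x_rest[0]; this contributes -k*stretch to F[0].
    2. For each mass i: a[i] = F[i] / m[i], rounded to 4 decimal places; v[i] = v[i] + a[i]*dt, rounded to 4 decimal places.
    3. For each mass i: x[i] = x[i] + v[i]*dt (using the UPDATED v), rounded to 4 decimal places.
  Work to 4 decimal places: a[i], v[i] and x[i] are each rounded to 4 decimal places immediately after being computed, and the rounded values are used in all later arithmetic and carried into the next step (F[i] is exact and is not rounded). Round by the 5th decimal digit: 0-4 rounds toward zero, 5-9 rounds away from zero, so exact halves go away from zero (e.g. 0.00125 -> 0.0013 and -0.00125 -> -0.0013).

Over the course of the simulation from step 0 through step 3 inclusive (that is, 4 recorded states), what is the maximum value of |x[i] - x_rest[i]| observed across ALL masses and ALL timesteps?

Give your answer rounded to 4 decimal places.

Answer: 2.5000

Derivation:
Step 0: x=[4.0000 8.0000 11.0000] v=[0.0000 0.0000 1.0000]
Step 1: x=[4.0000 7.5000 11.5000] v=[0.0000 -1.0000 1.0000]
Step 2: x=[3.5000 7.2500 11.0000] v=[-1.0000 -0.5000 -1.0000]
Step 3: x=[3.2500 7.0000 9.7500] v=[-0.5000 -0.5000 -2.5000]
Max displacement = 2.5000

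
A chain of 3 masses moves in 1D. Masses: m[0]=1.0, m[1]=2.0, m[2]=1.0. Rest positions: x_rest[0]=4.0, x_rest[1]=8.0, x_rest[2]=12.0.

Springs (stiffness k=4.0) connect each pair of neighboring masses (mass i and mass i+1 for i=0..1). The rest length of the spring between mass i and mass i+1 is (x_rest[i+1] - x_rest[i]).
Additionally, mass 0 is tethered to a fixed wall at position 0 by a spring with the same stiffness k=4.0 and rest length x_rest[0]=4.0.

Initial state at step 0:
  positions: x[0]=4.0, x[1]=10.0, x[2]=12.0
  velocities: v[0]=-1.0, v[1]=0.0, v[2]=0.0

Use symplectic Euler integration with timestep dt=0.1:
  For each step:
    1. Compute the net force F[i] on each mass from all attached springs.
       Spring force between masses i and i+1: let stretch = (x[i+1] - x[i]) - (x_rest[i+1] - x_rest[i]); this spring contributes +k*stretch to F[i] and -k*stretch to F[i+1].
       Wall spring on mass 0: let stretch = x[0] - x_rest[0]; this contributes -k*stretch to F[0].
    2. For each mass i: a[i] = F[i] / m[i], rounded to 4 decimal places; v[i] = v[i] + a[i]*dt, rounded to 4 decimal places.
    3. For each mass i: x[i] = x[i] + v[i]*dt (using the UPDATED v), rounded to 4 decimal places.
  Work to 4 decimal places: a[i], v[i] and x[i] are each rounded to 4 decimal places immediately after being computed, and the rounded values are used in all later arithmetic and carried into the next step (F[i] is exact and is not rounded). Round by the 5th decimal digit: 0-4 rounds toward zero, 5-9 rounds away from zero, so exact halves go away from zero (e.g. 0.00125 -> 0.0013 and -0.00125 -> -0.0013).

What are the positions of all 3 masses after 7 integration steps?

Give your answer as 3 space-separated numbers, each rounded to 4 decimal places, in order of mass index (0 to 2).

Answer: 4.8938 8.3694 13.5255

Derivation:
Step 0: x=[4.0000 10.0000 12.0000] v=[-1.0000 0.0000 0.0000]
Step 1: x=[3.9800 9.9200 12.0800] v=[-0.2000 -0.8000 0.8000]
Step 2: x=[4.0384 9.7644 12.2336] v=[0.5840 -1.5560 1.5360]
Step 3: x=[4.1643 9.5437 12.4484] v=[1.2590 -2.2074 2.1483]
Step 4: x=[4.3388 9.2735 12.7070] v=[1.7450 -2.7023 2.5864]
Step 5: x=[4.5371 8.9733 12.9883] v=[1.9834 -3.0025 2.8130]
Step 6: x=[4.7314 8.6646 13.2690] v=[1.9430 -3.0867 2.8070]
Step 7: x=[4.8938 8.3694 13.5255] v=[1.6237 -2.9525 2.5652]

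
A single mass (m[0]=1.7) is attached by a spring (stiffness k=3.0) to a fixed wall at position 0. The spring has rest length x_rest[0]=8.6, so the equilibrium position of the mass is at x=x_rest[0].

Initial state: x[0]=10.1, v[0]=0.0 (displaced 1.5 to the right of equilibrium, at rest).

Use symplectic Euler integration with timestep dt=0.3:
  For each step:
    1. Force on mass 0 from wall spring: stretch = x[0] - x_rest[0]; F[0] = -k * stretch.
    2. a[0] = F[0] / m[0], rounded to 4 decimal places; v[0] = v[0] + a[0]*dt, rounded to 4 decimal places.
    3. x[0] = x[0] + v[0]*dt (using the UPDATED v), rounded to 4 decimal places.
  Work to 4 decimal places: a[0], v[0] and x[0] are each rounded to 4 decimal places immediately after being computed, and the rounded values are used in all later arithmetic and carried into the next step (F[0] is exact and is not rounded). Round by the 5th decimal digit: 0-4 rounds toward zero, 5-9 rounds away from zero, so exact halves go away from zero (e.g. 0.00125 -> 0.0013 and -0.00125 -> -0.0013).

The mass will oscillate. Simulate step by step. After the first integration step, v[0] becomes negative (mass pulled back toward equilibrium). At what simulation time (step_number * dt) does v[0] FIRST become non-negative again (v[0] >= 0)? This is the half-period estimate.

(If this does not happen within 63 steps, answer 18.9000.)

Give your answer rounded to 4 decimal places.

Answer: 2.4000

Derivation:
Step 0: x=[10.1000] v=[0.0000]
Step 1: x=[9.8618] v=[-0.7941]
Step 2: x=[9.4232] v=[-1.4621]
Step 3: x=[8.8538] v=[-1.8979]
Step 4: x=[8.2441] v=[-2.0323]
Step 5: x=[7.6909] v=[-1.8439]
Step 6: x=[7.2821] v=[-1.3626]
Step 7: x=[7.0826] v=[-0.6649]
Step 8: x=[7.1241] v=[0.1384]
First v>=0 after going negative at step 8, time=2.4000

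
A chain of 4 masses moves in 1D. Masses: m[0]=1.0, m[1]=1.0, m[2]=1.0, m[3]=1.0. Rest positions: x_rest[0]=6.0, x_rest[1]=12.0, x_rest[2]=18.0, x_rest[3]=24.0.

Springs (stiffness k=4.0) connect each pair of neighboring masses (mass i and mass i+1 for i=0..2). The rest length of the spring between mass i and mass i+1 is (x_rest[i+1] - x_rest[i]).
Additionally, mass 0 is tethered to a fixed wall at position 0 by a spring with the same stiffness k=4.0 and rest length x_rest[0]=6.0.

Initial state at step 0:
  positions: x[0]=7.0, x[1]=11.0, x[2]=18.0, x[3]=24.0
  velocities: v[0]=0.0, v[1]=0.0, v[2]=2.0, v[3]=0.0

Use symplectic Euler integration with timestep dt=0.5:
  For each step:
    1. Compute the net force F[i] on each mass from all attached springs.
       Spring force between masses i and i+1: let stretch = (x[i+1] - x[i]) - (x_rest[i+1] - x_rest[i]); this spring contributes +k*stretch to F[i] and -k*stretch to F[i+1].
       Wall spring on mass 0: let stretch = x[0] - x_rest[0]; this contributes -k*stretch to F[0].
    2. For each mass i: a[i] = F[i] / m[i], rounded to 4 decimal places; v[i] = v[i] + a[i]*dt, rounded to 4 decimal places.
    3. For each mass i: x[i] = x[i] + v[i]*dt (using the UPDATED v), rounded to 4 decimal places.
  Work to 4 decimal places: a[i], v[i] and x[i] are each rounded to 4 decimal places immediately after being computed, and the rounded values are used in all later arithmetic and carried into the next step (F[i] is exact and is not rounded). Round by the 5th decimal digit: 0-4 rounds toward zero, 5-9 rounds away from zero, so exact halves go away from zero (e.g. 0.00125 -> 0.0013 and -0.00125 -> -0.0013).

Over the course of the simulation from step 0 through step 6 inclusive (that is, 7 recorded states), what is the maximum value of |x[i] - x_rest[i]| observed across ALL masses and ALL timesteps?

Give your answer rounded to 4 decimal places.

Answer: 3.0000

Derivation:
Step 0: x=[7.0000 11.0000 18.0000 24.0000] v=[0.0000 0.0000 2.0000 0.0000]
Step 1: x=[4.0000 14.0000 18.0000 24.0000] v=[-6.0000 6.0000 0.0000 0.0000]
Step 2: x=[7.0000 11.0000 20.0000 24.0000] v=[6.0000 -6.0000 4.0000 0.0000]
Step 3: x=[7.0000 13.0000 17.0000 26.0000] v=[0.0000 4.0000 -6.0000 4.0000]
Step 4: x=[6.0000 13.0000 19.0000 25.0000] v=[-2.0000 0.0000 4.0000 -2.0000]
Step 5: x=[6.0000 12.0000 21.0000 24.0000] v=[0.0000 -2.0000 4.0000 -2.0000]
Step 6: x=[6.0000 14.0000 17.0000 26.0000] v=[0.0000 4.0000 -8.0000 4.0000]
Max displacement = 3.0000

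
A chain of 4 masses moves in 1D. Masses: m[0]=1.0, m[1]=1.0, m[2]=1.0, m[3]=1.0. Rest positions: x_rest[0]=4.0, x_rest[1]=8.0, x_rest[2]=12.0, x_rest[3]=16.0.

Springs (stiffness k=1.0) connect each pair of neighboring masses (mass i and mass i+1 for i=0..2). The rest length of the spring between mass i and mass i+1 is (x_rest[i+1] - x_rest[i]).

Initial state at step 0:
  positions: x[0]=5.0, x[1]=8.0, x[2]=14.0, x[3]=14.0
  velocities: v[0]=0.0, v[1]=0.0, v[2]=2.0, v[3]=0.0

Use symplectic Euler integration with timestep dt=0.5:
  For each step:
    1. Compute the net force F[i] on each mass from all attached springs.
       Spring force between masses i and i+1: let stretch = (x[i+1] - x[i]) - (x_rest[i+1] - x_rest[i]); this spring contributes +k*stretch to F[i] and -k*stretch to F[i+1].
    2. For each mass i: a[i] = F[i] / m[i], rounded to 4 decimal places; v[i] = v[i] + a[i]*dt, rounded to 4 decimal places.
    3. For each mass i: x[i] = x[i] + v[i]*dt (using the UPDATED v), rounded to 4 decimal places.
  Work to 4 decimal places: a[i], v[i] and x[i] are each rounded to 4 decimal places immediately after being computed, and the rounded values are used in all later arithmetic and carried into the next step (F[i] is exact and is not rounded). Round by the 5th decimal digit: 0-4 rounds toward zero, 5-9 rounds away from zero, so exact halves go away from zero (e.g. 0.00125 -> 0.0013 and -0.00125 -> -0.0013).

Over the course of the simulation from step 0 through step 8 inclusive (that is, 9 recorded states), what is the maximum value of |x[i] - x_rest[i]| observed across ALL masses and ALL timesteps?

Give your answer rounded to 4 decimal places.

Step 0: x=[5.0000 8.0000 14.0000 14.0000] v=[0.0000 0.0000 2.0000 0.0000]
Step 1: x=[4.7500 8.7500 13.5000 15.0000] v=[-0.5000 1.5000 -1.0000 2.0000]
Step 2: x=[4.5000 9.6875 12.1875 16.6250] v=[-0.5000 1.8750 -2.6250 3.2500]
Step 3: x=[4.5469 9.9532 11.3594 18.1407] v=[0.0938 0.5313 -1.6563 3.0313]
Step 4: x=[4.9454 9.2188 11.8751 18.9611] v=[0.7970 -1.4688 1.0313 1.6407]
Step 5: x=[5.4123 8.0801 13.4982 19.0100] v=[0.9337 -2.2774 3.2462 0.0977]
Step 6: x=[5.5461 7.6290 15.1448 18.6809] v=[0.2676 -0.9023 3.2931 -0.6582]
Step 7: x=[5.2006 8.5361 15.7965 18.4678] v=[-0.6910 1.8142 1.3033 -0.4263]
Step 8: x=[4.6890 10.4245 15.3009 18.5869] v=[-1.0233 3.7767 -0.9913 0.2381]
Max displacement = 3.7965

Answer: 3.7965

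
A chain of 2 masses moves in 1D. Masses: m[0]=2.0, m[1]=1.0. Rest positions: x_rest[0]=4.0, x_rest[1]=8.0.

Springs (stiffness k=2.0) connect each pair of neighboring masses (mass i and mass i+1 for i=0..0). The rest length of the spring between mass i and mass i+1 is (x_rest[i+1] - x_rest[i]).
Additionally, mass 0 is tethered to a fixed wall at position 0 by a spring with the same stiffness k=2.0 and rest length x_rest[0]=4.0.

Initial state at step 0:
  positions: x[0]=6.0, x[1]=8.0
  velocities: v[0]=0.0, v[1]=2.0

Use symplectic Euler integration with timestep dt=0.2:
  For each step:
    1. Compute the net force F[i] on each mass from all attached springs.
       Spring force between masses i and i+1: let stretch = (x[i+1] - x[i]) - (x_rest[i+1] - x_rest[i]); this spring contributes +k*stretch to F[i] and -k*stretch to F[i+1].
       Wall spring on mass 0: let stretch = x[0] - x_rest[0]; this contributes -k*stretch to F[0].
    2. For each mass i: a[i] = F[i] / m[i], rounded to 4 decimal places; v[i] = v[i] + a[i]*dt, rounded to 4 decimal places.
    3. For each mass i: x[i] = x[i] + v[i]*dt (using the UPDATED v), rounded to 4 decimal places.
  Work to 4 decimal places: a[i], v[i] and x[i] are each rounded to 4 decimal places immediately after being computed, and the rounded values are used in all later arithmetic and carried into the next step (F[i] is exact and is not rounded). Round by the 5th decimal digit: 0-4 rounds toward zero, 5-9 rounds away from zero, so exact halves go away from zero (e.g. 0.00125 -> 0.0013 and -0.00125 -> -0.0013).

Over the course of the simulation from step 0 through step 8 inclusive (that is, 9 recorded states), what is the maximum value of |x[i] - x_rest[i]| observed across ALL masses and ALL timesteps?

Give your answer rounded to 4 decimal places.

Step 0: x=[6.0000 8.0000] v=[0.0000 2.0000]
Step 1: x=[5.8400 8.5600] v=[-0.8000 2.8000]
Step 2: x=[5.5552 9.2224] v=[-1.4240 3.3120]
Step 3: x=[5.1949 9.9114] v=[-1.8016 3.4451]
Step 4: x=[4.8154 10.5431] v=[-1.8973 3.1585]
Step 5: x=[4.4724 11.0366] v=[-1.7148 2.4674]
Step 6: x=[4.2131 11.3249] v=[-1.2964 1.4417]
Step 7: x=[4.0698 11.3643] v=[-0.7167 0.1970]
Step 8: x=[4.0554 11.1401] v=[-0.0718 -1.1208]
Max displacement = 3.3643

Answer: 3.3643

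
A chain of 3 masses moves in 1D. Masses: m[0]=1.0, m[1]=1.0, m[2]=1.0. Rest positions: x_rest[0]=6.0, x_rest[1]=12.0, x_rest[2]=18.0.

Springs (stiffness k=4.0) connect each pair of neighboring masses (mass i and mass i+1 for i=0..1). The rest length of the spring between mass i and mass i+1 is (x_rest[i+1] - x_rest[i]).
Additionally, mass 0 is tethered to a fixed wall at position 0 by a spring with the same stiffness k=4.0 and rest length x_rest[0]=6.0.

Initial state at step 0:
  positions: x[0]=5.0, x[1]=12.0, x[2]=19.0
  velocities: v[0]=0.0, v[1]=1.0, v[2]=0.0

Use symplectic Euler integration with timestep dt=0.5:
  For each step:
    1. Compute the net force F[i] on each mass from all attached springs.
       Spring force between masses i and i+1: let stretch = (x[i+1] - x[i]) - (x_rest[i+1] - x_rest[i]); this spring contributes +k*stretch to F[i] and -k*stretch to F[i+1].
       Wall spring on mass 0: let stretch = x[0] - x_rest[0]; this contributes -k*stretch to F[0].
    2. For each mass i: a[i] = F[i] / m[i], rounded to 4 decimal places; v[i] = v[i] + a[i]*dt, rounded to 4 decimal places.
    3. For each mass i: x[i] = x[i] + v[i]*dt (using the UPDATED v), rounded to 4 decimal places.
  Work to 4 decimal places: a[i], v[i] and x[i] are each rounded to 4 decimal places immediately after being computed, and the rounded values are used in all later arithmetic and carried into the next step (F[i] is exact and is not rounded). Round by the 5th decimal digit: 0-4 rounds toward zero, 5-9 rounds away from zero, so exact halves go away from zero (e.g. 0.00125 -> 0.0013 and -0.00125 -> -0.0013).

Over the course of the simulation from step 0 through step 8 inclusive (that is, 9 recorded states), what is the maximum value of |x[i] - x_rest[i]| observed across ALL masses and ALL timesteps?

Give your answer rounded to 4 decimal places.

Step 0: x=[5.0000 12.0000 19.0000] v=[0.0000 1.0000 0.0000]
Step 1: x=[7.0000 12.5000 18.0000] v=[4.0000 1.0000 -2.0000]
Step 2: x=[7.5000 13.0000 17.5000] v=[1.0000 1.0000 -1.0000]
Step 3: x=[6.0000 12.5000 18.5000] v=[-3.0000 -1.0000 2.0000]
Step 4: x=[5.0000 11.5000 19.5000] v=[-2.0000 -2.0000 2.0000]
Step 5: x=[5.5000 12.0000 18.5000] v=[1.0000 1.0000 -2.0000]
Step 6: x=[7.0000 12.5000 17.0000] v=[3.0000 1.0000 -3.0000]
Step 7: x=[7.0000 12.0000 17.0000] v=[0.0000 -1.0000 0.0000]
Step 8: x=[5.0000 11.5000 18.0000] v=[-4.0000 -1.0000 2.0000]
Max displacement = 1.5000

Answer: 1.5000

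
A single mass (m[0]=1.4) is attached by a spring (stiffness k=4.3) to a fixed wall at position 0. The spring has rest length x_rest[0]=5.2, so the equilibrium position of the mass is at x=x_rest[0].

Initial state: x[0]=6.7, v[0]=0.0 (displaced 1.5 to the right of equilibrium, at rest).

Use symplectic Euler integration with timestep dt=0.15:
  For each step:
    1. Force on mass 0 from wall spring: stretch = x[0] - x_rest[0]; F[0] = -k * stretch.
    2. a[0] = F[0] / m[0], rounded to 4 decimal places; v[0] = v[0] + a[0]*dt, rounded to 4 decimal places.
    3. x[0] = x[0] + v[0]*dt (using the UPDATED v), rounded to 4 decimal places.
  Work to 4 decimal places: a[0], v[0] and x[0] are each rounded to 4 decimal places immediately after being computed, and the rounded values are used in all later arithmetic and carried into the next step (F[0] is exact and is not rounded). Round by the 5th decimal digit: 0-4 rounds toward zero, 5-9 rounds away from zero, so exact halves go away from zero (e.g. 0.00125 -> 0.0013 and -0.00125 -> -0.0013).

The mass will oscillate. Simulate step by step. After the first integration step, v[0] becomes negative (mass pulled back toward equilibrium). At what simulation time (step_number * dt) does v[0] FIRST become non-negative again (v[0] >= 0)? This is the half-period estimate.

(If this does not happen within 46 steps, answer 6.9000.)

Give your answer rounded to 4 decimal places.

Answer: 1.8000

Derivation:
Step 0: x=[6.7000] v=[0.0000]
Step 1: x=[6.5963] v=[-0.6911]
Step 2: x=[6.3961] v=[-1.3344]
Step 3: x=[6.1133] v=[-1.8855]
Step 4: x=[5.7674] v=[-2.3063]
Step 5: x=[5.3822] v=[-2.5677]
Step 6: x=[4.9845] v=[-2.6516]
Step 7: x=[4.6017] v=[-2.5523]
Step 8: x=[4.2602] v=[-2.2767]
Step 9: x=[3.9836] v=[-1.8437]
Step 10: x=[3.7911] v=[-1.2833]
Step 11: x=[3.6960] v=[-0.6342]
Step 12: x=[3.7048] v=[0.0587]
First v>=0 after going negative at step 12, time=1.8000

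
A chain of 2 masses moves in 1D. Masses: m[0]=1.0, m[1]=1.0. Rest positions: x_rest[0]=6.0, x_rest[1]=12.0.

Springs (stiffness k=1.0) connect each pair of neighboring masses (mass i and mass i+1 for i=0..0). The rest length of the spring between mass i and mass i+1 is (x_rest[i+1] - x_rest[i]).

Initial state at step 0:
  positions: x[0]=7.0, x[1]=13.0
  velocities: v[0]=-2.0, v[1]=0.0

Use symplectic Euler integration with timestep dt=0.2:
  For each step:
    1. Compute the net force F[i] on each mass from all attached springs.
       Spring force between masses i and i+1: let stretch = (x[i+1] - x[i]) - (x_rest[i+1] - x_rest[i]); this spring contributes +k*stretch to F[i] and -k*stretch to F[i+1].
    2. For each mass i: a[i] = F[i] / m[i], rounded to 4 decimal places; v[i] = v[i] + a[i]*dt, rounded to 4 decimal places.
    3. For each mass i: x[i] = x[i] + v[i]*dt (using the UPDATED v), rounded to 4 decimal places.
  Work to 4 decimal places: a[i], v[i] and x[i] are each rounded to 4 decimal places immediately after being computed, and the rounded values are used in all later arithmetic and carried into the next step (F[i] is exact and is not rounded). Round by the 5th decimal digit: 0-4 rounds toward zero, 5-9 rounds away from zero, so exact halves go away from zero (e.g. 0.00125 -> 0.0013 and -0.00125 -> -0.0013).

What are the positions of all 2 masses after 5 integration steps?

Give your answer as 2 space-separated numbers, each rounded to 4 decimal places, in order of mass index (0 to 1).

Answer: 5.2939 12.7061

Derivation:
Step 0: x=[7.0000 13.0000] v=[-2.0000 0.0000]
Step 1: x=[6.6000 13.0000] v=[-2.0000 0.0000]
Step 2: x=[6.2160 12.9840] v=[-1.9200 -0.0800]
Step 3: x=[5.8627 12.9373] v=[-1.7664 -0.2336]
Step 4: x=[5.5524 12.8476] v=[-1.5515 -0.4485]
Step 5: x=[5.2939 12.7061] v=[-1.2925 -0.7075]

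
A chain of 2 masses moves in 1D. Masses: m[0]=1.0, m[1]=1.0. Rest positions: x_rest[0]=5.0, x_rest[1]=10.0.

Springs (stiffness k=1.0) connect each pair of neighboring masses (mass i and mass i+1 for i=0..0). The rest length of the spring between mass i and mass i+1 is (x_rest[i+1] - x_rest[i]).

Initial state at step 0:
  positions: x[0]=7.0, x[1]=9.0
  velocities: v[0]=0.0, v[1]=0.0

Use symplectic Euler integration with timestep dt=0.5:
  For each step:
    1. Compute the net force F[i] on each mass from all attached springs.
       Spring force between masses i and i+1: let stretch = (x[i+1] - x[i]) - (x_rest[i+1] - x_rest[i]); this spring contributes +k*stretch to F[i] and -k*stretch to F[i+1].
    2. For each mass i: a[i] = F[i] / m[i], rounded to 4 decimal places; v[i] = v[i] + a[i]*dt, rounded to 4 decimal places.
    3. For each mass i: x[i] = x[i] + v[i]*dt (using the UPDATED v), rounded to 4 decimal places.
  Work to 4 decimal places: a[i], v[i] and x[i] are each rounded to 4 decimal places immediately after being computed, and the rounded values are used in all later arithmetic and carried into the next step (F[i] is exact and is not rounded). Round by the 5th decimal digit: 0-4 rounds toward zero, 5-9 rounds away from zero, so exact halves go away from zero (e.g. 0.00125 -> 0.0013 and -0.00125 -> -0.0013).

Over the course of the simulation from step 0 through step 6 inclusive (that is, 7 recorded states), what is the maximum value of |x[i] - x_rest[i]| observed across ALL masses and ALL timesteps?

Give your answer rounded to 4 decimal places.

Answer: 2.0938

Derivation:
Step 0: x=[7.0000 9.0000] v=[0.0000 0.0000]
Step 1: x=[6.2500 9.7500] v=[-1.5000 1.5000]
Step 2: x=[5.1250 10.8750] v=[-2.2500 2.2500]
Step 3: x=[4.1875 11.8125] v=[-1.8750 1.8750]
Step 4: x=[3.9063 12.0938] v=[-0.5625 0.5625]
Step 5: x=[4.4220 11.5782] v=[1.0313 -1.0313]
Step 6: x=[5.4767 10.5235] v=[2.1094 -2.1094]
Max displacement = 2.0938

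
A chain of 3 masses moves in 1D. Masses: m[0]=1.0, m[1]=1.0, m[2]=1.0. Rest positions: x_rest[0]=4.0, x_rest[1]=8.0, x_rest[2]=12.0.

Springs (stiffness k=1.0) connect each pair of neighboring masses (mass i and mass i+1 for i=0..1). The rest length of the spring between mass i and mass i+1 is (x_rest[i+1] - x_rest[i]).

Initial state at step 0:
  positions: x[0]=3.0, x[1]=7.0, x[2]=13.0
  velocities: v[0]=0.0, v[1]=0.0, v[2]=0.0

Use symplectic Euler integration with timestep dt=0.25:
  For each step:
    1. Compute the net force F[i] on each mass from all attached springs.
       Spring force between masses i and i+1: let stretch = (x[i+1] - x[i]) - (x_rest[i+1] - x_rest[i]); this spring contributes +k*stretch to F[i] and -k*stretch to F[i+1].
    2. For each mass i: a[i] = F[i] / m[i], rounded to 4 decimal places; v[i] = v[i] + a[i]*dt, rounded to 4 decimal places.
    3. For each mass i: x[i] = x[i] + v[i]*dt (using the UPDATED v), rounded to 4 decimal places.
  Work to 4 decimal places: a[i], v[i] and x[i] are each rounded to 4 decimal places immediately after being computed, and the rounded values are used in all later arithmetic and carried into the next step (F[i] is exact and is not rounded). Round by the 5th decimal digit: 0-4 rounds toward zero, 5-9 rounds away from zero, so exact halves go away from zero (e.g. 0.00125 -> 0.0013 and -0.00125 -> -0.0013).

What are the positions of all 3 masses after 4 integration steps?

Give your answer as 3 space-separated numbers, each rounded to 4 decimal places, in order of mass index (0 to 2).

Answer: 3.1040 7.9285 11.9677

Derivation:
Step 0: x=[3.0000 7.0000 13.0000] v=[0.0000 0.0000 0.0000]
Step 1: x=[3.0000 7.1250 12.8750] v=[0.0000 0.5000 -0.5000]
Step 2: x=[3.0078 7.3516 12.6406] v=[0.0313 0.9063 -0.9375]
Step 3: x=[3.0371 7.6373 12.3257] v=[0.1173 1.1426 -1.2598]
Step 4: x=[3.1040 7.9285 11.9677] v=[0.2674 1.1647 -1.4319]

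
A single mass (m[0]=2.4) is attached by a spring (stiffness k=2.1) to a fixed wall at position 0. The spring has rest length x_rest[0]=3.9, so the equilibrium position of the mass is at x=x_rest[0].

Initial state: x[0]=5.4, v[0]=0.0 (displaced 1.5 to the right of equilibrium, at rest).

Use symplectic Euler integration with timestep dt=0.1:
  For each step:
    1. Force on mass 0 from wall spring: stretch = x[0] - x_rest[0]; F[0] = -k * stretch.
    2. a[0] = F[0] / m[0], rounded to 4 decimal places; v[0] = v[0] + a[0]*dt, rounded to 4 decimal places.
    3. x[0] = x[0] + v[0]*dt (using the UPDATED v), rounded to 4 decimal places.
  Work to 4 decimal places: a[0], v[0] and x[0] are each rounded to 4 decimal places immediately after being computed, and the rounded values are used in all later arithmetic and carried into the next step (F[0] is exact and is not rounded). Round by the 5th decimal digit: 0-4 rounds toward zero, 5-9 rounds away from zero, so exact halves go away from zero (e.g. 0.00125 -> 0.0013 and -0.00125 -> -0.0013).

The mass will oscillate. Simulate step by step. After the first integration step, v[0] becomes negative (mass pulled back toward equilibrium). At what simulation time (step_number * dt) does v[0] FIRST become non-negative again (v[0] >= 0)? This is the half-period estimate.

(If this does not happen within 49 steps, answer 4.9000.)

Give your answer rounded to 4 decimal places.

Step 0: x=[5.4000] v=[0.0000]
Step 1: x=[5.3869] v=[-0.1313]
Step 2: x=[5.3608] v=[-0.2614]
Step 3: x=[5.3219] v=[-0.3892]
Step 4: x=[5.2705] v=[-0.5136]
Step 5: x=[5.2072] v=[-0.6335]
Step 6: x=[5.1324] v=[-0.7479]
Step 7: x=[5.0468] v=[-0.8557]
Step 8: x=[4.9512] v=[-0.9561]
Step 9: x=[4.8464] v=[-1.0481]
Step 10: x=[4.7333] v=[-1.1309]
Step 11: x=[4.6129] v=[-1.2038]
Step 12: x=[4.4863] v=[-1.2662]
Step 13: x=[4.3546] v=[-1.3175]
Step 14: x=[4.2189] v=[-1.3573]
Step 15: x=[4.0804] v=[-1.3852]
Step 16: x=[3.9403] v=[-1.4010]
Step 17: x=[3.7999] v=[-1.4045]
Step 18: x=[3.6603] v=[-1.3957]
Step 19: x=[3.5228] v=[-1.3747]
Step 20: x=[3.3886] v=[-1.3417]
Step 21: x=[3.2589] v=[-1.2970]
Step 22: x=[3.1348] v=[-1.2409]
Step 23: x=[3.0174] v=[-1.1739]
Step 24: x=[2.9077] v=[-1.0967]
Step 25: x=[2.8067] v=[-1.0099]
Step 26: x=[2.7153] v=[-0.9142]
Step 27: x=[2.6343] v=[-0.8105]
Step 28: x=[2.5643] v=[-0.6998]
Step 29: x=[2.5060] v=[-0.5829]
Step 30: x=[2.4599] v=[-0.4609]
Step 31: x=[2.4264] v=[-0.3349]
Step 32: x=[2.4058] v=[-0.2060]
Step 33: x=[2.3983] v=[-0.0753]
Step 34: x=[2.4039] v=[0.0561]
First v>=0 after going negative at step 34, time=3.4000

Answer: 3.4000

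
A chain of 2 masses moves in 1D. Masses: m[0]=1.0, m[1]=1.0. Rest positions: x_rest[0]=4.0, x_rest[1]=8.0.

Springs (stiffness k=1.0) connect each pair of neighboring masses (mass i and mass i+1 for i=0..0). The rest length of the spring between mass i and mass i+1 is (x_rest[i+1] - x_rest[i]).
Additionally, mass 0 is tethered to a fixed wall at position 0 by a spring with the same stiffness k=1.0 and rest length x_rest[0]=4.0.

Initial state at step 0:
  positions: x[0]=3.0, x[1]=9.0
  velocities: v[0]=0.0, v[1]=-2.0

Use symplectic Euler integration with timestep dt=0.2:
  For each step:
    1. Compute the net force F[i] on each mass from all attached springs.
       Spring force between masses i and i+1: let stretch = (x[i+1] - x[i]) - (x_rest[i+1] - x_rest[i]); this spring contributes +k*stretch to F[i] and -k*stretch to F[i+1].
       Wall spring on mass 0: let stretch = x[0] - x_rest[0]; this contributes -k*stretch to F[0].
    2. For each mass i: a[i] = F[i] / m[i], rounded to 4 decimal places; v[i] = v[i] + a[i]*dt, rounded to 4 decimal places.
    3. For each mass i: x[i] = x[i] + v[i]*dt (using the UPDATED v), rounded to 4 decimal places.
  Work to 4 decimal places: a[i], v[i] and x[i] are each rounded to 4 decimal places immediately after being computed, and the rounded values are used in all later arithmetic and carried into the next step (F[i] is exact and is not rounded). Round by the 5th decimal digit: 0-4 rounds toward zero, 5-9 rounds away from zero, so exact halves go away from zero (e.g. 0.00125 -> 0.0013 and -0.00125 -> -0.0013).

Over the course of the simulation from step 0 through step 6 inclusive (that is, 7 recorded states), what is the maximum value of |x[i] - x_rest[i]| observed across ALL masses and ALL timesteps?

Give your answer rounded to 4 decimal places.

Step 0: x=[3.0000 9.0000] v=[0.0000 -2.0000]
Step 1: x=[3.1200 8.5200] v=[0.6000 -2.4000]
Step 2: x=[3.3312 7.9840] v=[1.0560 -2.6800]
Step 3: x=[3.5953 7.4219] v=[1.3203 -2.8106]
Step 4: x=[3.8686 6.8667] v=[1.3666 -2.7759]
Step 5: x=[4.1071 6.3516] v=[1.1925 -2.5755]
Step 6: x=[4.2711 5.9067] v=[0.8200 -2.2244]
Max displacement = 2.0933

Answer: 2.0933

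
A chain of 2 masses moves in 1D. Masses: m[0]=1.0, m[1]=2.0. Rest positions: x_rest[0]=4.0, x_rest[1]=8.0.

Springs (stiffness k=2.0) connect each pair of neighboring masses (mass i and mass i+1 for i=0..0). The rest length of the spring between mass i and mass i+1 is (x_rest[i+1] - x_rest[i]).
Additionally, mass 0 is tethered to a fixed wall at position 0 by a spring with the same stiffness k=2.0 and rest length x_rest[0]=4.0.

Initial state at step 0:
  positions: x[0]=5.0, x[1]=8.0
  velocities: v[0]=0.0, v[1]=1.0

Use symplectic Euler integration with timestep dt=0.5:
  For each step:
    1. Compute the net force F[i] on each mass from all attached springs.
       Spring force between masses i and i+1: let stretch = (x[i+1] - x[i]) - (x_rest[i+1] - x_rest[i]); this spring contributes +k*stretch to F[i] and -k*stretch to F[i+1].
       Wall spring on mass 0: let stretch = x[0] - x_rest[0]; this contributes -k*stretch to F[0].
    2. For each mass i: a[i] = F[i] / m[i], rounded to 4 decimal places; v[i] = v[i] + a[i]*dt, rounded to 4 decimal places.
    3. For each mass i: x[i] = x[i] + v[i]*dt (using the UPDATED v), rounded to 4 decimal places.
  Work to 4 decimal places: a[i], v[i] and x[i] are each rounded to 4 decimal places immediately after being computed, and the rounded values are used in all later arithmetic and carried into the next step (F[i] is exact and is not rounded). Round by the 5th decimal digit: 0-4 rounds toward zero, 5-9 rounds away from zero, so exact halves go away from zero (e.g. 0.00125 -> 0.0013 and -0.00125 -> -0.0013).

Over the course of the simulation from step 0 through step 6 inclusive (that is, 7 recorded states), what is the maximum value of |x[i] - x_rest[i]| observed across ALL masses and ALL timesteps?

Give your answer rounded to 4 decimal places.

Step 0: x=[5.0000 8.0000] v=[0.0000 1.0000]
Step 1: x=[4.0000 8.7500] v=[-2.0000 1.5000]
Step 2: x=[3.3750 9.3125] v=[-1.2500 1.1250]
Step 3: x=[4.0313 9.3907] v=[1.3125 0.1563]
Step 4: x=[5.3516 9.1290] v=[2.6406 -0.5234]
Step 5: x=[5.8848 8.9230] v=[1.0664 -0.4121]
Step 6: x=[4.9947 8.9574] v=[-1.7802 0.0688]
Max displacement = 1.8848

Answer: 1.8848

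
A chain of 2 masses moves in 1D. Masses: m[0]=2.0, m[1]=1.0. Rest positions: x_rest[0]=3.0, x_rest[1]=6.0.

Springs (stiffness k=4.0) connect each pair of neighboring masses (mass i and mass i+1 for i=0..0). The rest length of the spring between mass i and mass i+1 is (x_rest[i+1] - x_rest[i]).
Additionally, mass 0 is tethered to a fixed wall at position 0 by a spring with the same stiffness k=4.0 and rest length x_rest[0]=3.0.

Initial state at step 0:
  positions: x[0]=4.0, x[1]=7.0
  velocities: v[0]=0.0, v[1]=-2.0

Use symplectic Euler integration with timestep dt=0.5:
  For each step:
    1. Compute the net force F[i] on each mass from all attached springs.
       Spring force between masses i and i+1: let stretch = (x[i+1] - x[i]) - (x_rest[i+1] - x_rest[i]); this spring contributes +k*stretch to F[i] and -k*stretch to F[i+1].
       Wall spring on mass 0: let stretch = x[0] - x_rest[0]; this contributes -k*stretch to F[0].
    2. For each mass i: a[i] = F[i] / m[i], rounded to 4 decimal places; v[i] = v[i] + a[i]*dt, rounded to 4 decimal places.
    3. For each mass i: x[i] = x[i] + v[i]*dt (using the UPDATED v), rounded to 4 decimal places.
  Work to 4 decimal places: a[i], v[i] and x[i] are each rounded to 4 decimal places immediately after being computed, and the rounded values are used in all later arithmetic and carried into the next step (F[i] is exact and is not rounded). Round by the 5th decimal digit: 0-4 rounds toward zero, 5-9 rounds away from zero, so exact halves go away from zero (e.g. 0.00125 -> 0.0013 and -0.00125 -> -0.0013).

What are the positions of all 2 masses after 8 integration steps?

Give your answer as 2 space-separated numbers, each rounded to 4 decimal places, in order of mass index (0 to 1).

Step 0: x=[4.0000 7.0000] v=[0.0000 -2.0000]
Step 1: x=[3.5000 6.0000] v=[-1.0000 -2.0000]
Step 2: x=[2.5000 5.5000] v=[-2.0000 -1.0000]
Step 3: x=[1.7500 5.0000] v=[-1.5000 -1.0000]
Step 4: x=[1.7500 4.2500] v=[0.0000 -1.5000]
Step 5: x=[2.1250 4.0000] v=[0.7500 -0.5000]
Step 6: x=[2.3750 4.8750] v=[0.5000 1.7500]
Step 7: x=[2.6875 6.2500] v=[0.6250 2.7500]
Step 8: x=[3.4375 7.0625] v=[1.5000 1.6250]

Answer: 3.4375 7.0625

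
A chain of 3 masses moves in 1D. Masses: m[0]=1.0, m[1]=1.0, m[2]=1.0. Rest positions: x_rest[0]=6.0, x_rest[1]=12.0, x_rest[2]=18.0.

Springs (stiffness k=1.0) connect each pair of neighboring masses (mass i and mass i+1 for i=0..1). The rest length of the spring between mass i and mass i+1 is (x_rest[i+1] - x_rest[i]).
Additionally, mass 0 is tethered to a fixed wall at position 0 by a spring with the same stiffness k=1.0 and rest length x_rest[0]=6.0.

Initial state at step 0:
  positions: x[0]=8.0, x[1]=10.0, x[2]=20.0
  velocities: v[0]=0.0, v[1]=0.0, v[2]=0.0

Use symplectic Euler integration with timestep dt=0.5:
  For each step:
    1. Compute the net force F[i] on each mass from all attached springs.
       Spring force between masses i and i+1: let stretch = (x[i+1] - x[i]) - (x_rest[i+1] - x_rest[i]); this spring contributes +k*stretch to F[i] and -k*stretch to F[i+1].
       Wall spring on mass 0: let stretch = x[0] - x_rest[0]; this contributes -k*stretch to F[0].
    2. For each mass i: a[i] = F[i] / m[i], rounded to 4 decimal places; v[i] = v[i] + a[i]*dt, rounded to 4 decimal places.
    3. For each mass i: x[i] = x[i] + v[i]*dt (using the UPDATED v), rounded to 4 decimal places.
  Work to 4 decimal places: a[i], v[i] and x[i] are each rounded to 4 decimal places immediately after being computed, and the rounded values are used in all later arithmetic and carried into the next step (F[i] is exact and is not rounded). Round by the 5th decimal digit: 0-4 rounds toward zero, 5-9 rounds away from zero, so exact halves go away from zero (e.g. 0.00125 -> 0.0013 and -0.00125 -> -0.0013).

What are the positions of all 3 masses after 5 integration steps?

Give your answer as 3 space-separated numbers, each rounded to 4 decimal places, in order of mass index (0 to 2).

Answer: 7.2813 11.1739 18.5294

Derivation:
Step 0: x=[8.0000 10.0000 20.0000] v=[0.0000 0.0000 0.0000]
Step 1: x=[6.5000 12.0000 19.0000] v=[-3.0000 4.0000 -2.0000]
Step 2: x=[4.7500 14.3750 17.7500] v=[-3.5000 4.7500 -2.5000]
Step 3: x=[4.2188 15.1875 17.1563] v=[-1.0625 1.6250 -1.1875]
Step 4: x=[5.3751 13.7500 17.5704] v=[2.3125 -2.8750 0.8281]
Step 5: x=[7.2813 11.1739 18.5294] v=[3.8124 -5.1523 1.9179]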